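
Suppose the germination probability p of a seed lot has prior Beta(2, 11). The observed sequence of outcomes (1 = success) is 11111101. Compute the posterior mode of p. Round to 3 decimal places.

Prior: Beta(2, 11).
Data: 7 successes in 8 trials (from the sequence). The binomial likelihood contributes p^7(1−p)^1, so the posterior is Beta(2+7, 11+1) = Beta(9, 12).
For Beta(a, b) with a, b > 1 the mode is (a−1)/(a+b−2) = 8/19 ≈ 0.421.

p̂_MAP = 0.421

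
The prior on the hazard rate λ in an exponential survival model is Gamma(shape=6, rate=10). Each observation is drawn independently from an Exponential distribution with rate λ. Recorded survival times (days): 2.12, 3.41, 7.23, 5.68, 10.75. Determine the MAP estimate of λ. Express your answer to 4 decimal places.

λ̂_MAP = 0.2552

The Exponential(rate=λ) likelihood is ∝ λ^n e^(−λΣtᵢ). Here n = 5 and Σtᵢ = 2.12 + 3.41 + 7.23 + 5.68 + 10.75 = 29.19.
Posterior ∝ λ^5e^(−10λ) · λ^5e^(−29.19λ) = λ^10e^(−39.19λ), i.e. Gamma(11, 39.19).
Mode = (a−1)/b = 10/39.19 ≈ 0.2552.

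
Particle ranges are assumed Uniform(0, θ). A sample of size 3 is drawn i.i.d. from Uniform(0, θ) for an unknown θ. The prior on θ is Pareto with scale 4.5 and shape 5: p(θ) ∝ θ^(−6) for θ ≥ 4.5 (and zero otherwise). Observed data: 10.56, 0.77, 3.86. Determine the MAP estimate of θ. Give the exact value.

The Uniform(0, θ) likelihood is θ^(−n) for θ ≥ max(xᵢ), zero otherwise. Here max(xᵢ) = 10.56.
Posterior ∝ θ^(−6) · θ^(−3) = θ^(−9) on θ ≥ max(4.5, 10.56) = 10.56.
This density is strictly decreasing in θ, so the posterior mode lies at the lower boundary of the support.

θ̂_MAP = 10.56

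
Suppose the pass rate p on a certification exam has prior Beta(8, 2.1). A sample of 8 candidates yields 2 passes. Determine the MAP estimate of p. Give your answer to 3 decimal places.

Prior: Beta(8, 2.1).
Data: 2 successes in 8 trials. The binomial likelihood contributes p^2(1−p)^6, so the posterior is Beta(8+2, 2.1+6) = Beta(10, 8.1).
For Beta(a, b) with a, b > 1 the mode is (a−1)/(a+b−2) = 9/16.1 ≈ 0.559.

p̂_MAP = 0.559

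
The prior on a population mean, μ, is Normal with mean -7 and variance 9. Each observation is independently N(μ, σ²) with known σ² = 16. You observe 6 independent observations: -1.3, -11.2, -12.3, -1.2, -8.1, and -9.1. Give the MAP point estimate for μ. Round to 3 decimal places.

μ̂_MAP = -7.154

n = 6; x̄ = ((-1.3) + (-11.2) + (-12.3) + (-1.2) + (-8.1) + (-9.1))/6 = -43.2/6 = -7.2.
For a Normal prior and Normal likelihood with known variance, the posterior is Normal; its mode equals its mean, the precision-weighted average.
Prior precision 1/σ₀² = 1/9; data precision n/σ² = 6/16 = 0.375.
μ̂ = ((1/9)·(-7) + 0.375·(-7.2)) / (1/9 + 0.375) = (-313/90)/(35/72) = -1252/175 ≈ -7.154.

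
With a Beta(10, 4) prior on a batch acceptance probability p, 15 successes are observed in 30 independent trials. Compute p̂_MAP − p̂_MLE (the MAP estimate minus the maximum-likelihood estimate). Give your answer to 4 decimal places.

Posterior is Beta(25, 19); MAP = (25−1)/(44−2) = 24/42 ≈ 0.57143.
MLE ignores the prior: p̂_MLE = k/n = 15/30 ≈ 0.50000.
Difference = 24/42 − 15/30 = 1/14 ≈ 0.0714.

MAP − MLE = 0.0714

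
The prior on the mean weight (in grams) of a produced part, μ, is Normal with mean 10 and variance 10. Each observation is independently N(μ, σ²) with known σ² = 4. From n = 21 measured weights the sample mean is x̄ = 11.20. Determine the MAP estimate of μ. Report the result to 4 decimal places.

n = 21, x̄ = 11.20.
For a Normal prior and Normal likelihood with known variance, the posterior is Normal; its mode equals its mean, the precision-weighted average.
Prior precision 1/σ₀² = 1/10 = 0.1; data precision n/σ² = 21/4 = 5.25.
μ̂ = (0.1·10 + 5.25·11.2) / (0.1 + 5.25) = 59.8/5.35 = 1196/107 ≈ 11.1776.

μ̂_MAP = 11.1776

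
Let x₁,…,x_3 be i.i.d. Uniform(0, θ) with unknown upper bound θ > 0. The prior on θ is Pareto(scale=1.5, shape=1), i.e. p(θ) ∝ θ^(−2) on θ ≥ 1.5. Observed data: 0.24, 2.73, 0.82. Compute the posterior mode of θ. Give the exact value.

The Uniform(0, θ) likelihood is θ^(−n) for θ ≥ max(xᵢ), zero otherwise. Here max(xᵢ) = 2.73.
Posterior ∝ θ^(−2) · θ^(−3) = θ^(−5) on θ ≥ max(1.5, 2.73) = 2.73.
This density is strictly decreasing in θ, so the posterior mode lies at the lower boundary of the support.

θ̂_MAP = 2.73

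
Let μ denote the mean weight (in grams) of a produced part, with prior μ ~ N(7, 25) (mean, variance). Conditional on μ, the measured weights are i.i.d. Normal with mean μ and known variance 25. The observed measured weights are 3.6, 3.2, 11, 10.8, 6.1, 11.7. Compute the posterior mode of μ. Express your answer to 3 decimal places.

n = 6; x̄ = (3.6 + 3.2 + 11 + 10.8 + 6.1 + 11.7)/6 = 46.4/6 = 116/15 ≈ 7.7333.
For a Normal prior and Normal likelihood with known variance, the posterior is Normal; its mode equals its mean, the precision-weighted average.
Prior precision 1/σ₀² = 1/25 = 0.04; data precision n/σ² = 6/25 = 0.24.
μ̂ = (0.04·7 + 0.24·(116/15)) / (0.04 + 0.24) = 2.136/0.28 = 267/35 ≈ 7.629.

μ̂_MAP = 7.629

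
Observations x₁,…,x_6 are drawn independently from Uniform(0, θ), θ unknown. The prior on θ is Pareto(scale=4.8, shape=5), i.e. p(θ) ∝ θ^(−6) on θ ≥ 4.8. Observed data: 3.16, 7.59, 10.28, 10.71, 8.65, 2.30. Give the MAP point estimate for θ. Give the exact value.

The Uniform(0, θ) likelihood is θ^(−n) for θ ≥ max(xᵢ), zero otherwise. Here max(xᵢ) = 10.71.
Posterior ∝ θ^(−6) · θ^(−6) = θ^(−12) on θ ≥ max(4.8, 10.71) = 10.71.
This density is strictly decreasing in θ, so the posterior mode lies at the lower boundary of the support.

θ̂_MAP = 10.71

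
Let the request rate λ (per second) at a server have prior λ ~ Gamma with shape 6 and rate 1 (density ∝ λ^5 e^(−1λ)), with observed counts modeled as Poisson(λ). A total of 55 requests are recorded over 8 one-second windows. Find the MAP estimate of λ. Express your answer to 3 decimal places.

λ̂_MAP = 6.667

Σxᵢ = 55, n = 8.
Posterior ∝ λ^5e^(−1λ) · λ^55e^(−8λ) = λ^60e^(−9λ), i.e. Gamma(shape=61, rate=9).
The mode of a Gamma(a, b) with a ≥ 1 (shape–rate) is (a−1)/b = 60/9 ≈ 6.667.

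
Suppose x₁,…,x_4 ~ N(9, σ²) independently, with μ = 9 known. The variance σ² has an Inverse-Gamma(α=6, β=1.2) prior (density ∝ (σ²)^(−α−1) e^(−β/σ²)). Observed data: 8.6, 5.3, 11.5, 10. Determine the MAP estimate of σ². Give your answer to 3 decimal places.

Sum of squared deviations about the known mean: SS = (8.6−9)² + (5.3−9)² + (11.5−9)² + (10−9)² = 21.1.
The Normal likelihood contributes (σ²)^(−n/2) exp(−SS/(2σ²)), so the posterior is Inverse-Gamma(α + n/2, β + SS/2) = Inverse-Gamma(8, 11.75).
The mode of Inverse-Gamma(a, b) is b/(a+1) = 11.75/9 ≈ 1.306.

σ̂²_MAP = 1.306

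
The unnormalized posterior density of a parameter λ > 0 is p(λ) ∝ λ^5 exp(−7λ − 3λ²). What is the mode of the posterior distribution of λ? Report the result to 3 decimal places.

ℓ'(λ) = 5/λ − 7 − 6λ. Setting this to zero and multiplying by λ: 6λ² + 7λ − 5 = 0.
λ = (−7 + √(7² + 4·6·5)) / (2·6) = (−7 + √169) / 12 = (−7 + 13)/12 = 1/2.
ℓ''(λ) = −5/λ² − 6 < 0, confirming a maximum.

λ̂_MAP = 0.500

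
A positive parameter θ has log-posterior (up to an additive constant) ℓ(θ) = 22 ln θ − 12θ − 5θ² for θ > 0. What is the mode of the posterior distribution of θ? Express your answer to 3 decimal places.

ℓ'(θ) = 22/θ − 12 − 10θ. Setting this to zero and multiplying by θ: 10θ² + 12θ − 22 = 0.
θ = (−12 + √(12² + 4·10·22)) / (2·10) = (−12 + √1024) / 20 = (−12 + 32)/20 = 1.
ℓ''(θ) = −22/θ² − 10 < 0, confirming a maximum.

θ̂_MAP = 1.000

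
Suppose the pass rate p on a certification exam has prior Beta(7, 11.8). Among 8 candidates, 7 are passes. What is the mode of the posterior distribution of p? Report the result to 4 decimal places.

p̂_MAP = 0.5242

Prior: Beta(7, 11.8).
Data: 7 successes in 8 trials. The binomial likelihood contributes p^7(1−p)^1, so the posterior is Beta(7+7, 11.8+1) = Beta(14, 12.8).
For Beta(a, b) with a, b > 1 the mode is (a−1)/(a+b−2) = 13/24.8 ≈ 0.5242.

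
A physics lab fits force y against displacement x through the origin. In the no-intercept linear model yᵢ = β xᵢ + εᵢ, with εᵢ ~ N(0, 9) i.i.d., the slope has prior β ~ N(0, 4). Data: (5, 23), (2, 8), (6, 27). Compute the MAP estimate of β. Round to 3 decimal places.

β̂_MAP = 4.357

log p(β | y) = −Σ(yᵢ − βxᵢ)²/(2·9) − β²/(2·4) + const.
Setting the derivative to zero: Σxᵢ(yᵢ − βxᵢ)/9 − β/4 = 0, so β = Σxᵢyᵢ / (Σxᵢ² + σ²/τ²).
Σxᵢyᵢ = 5·23 + 2·8 + 6·27 = 293; Σxᵢ² = 65; σ²/τ² = 2.25.
β̂_MAP = 293 / (65 + 2.25) = 293/67.25 ≈ 4.357.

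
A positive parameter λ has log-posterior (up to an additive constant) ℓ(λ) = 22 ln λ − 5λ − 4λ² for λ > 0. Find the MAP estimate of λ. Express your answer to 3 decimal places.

λ̂_MAP = 1.375

ℓ'(λ) = 22/λ − 5 − 8λ. Setting this to zero and multiplying by λ: 8λ² + 5λ − 22 = 0.
λ = (−5 + √(5² + 4·8·22)) / (2·8) = (−5 + √729) / 16 = (−5 + 27)/16 = 11/8.
ℓ''(λ) = −22/λ² − 8 < 0, confirming a maximum.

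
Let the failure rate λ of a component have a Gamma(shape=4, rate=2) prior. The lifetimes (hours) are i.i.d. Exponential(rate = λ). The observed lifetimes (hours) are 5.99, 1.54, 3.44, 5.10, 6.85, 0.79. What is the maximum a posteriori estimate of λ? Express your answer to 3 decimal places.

The Exponential(rate=λ) likelihood is ∝ λ^n e^(−λΣtᵢ). Here n = 6 and Σtᵢ = 5.99 + 1.54 + 3.44 + 5.10 + 6.85 + 0.79 = 23.71.
Posterior ∝ λ^3e^(−2λ) · λ^6e^(−23.71λ) = λ^9e^(−25.71λ), i.e. Gamma(10, 25.71).
Mode = (a−1)/b = 9/25.71 ≈ 0.350.

λ̂_MAP = 0.350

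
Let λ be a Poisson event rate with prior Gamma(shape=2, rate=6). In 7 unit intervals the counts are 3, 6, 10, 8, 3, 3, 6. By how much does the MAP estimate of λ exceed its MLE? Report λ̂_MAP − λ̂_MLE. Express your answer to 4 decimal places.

Σxᵢ = 39. Posterior is Gamma(41, 13); MAP = (41−1)/13 = 40/13 ≈ 3.07692.
MLE = x̄ = 39/7 ≈ 5.57143.
Difference = 40/13 − 39/7 = -227/91 ≈ -2.4945.

MAP − MLE = -2.4945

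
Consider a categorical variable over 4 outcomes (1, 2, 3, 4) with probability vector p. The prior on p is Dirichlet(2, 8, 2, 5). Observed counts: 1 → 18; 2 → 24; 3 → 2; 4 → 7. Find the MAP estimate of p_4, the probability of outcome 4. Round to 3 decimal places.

The posterior is Dirichlet(αᵢ + nᵢ) = Dirichlet(20, 32, 4, 12).
For a Dirichlet(a₁,…,a_K) with all aᵢ > 1, the mode has j-th component (aⱼ − 1)/(Σaᵢ − K).
Here Σaᵢ = 68 and K = 4, so p_4 = (12 − 1)/(68 − 4) = 11/64 ≈ 0.172.

MAP estimate: 0.172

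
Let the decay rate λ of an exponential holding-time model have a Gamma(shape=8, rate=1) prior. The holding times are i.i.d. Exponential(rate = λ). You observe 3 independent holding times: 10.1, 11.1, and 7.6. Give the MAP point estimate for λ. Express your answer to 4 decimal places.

The Exponential(rate=λ) likelihood is ∝ λ^n e^(−λΣtᵢ). Here n = 3 and Σtᵢ = 10.1 + 11.1 + 7.6 = 28.8.
Posterior ∝ λ^7e^(−1λ) · λ^3e^(−28.8λ) = λ^10e^(−29.8λ), i.e. Gamma(11, 29.8).
Mode = (a−1)/b = 10/29.8 ≈ 0.3356.

λ̂_MAP = 0.3356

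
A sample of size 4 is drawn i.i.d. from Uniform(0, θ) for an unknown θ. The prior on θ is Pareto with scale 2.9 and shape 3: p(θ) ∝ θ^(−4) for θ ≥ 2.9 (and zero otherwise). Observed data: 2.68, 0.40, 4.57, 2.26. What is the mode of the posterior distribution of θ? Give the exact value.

θ̂_MAP = 4.57

The Uniform(0, θ) likelihood is θ^(−n) for θ ≥ max(xᵢ), zero otherwise. Here max(xᵢ) = 4.57.
Posterior ∝ θ^(−4) · θ^(−4) = θ^(−8) on θ ≥ max(2.9, 4.57) = 4.57.
This density is strictly decreasing in θ, so the posterior mode lies at the lower boundary of the support.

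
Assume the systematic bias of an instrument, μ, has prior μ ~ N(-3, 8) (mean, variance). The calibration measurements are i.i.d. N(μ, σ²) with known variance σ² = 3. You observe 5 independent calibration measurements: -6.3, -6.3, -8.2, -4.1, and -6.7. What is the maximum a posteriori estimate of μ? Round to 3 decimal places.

n = 5; x̄ = ((-6.3) + (-6.3) + (-8.2) + (-4.1) + (-6.7))/5 = -31.6/5 = -6.32.
For a Normal prior and Normal likelihood with known variance, the posterior is Normal; its mode equals its mean, the precision-weighted average.
Prior precision 1/σ₀² = 1/8 = 0.125; data precision n/σ² = 5/3.
μ̂ = (0.125·(-3) + (5/3)·(-6.32)) / (0.125 + 5/3) = (-1309/120)/(43/24) = -1309/215 ≈ -6.088.

μ̂_MAP = -6.088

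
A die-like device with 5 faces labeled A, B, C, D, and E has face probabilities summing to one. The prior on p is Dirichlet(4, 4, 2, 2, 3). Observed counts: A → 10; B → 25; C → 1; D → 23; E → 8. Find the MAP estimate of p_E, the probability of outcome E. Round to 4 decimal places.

MAP estimate of p_E = 0.1299

The posterior is Dirichlet(αᵢ + nᵢ) = Dirichlet(14, 29, 3, 25, 11).
For a Dirichlet(a₁,…,a_K) with all aᵢ > 1, the mode has j-th component (aⱼ − 1)/(Σaᵢ − K).
Here Σaᵢ = 82 and K = 5, so p_E = (11 − 1)/(82 − 5) = 10/77 ≈ 0.1299.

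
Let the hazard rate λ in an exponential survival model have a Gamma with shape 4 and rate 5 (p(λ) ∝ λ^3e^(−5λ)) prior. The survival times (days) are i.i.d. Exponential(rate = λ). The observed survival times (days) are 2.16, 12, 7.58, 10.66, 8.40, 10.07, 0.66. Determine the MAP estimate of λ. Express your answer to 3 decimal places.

The Exponential(rate=λ) likelihood is ∝ λ^n e^(−λΣtᵢ). Here n = 7 and Σtᵢ = 2.16 + 12 + 7.58 + 10.66 + 8.40 + 10.07 + 0.66 = 51.53.
Posterior ∝ λ^3e^(−5λ) · λ^7e^(−51.53λ) = λ^10e^(−56.53λ), i.e. Gamma(11, 56.53).
Mode = (a−1)/b = 10/56.53 ≈ 0.177.

λ̂_MAP = 0.177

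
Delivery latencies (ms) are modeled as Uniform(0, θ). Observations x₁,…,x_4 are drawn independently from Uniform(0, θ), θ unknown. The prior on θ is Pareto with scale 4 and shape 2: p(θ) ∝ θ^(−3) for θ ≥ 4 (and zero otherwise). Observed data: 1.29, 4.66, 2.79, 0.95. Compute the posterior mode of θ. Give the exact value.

θ̂_MAP = 4.66

The Uniform(0, θ) likelihood is θ^(−n) for θ ≥ max(xᵢ), zero otherwise. Here max(xᵢ) = 4.66.
Posterior ∝ θ^(−3) · θ^(−4) = θ^(−7) on θ ≥ max(4, 4.66) = 4.66.
This density is strictly decreasing in θ, so the posterior mode lies at the lower boundary of the support.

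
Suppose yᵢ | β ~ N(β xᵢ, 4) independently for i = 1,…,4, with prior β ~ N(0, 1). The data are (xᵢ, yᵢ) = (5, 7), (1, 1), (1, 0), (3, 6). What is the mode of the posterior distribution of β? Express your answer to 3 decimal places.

log p(β | y) = −Σ(yᵢ − βxᵢ)²/(2·4) − β²/(2·1) + const.
Setting the derivative to zero: Σxᵢ(yᵢ − βxᵢ)/4 − β/1 = 0, so β = Σxᵢyᵢ / (Σxᵢ² + σ²/τ²).
Σxᵢyᵢ = 5·7 + 1·1 + 1·0 + 3·6 = 54; Σxᵢ² = 36; σ²/τ² = 4.
β̂_MAP = 54 / (36 + 4) = 54/40 ≈ 1.350.

β̂_MAP = 1.350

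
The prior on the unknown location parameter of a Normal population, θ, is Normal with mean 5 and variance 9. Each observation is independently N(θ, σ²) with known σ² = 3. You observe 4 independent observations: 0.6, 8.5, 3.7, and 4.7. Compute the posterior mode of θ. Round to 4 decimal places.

θ̂_MAP = 4.4231

n = 4; x̄ = (0.6 + 8.5 + 3.7 + 4.7)/4 = 17.5/4 = 4.375.
For a Normal prior and Normal likelihood with known variance, the posterior is Normal; its mode equals its mean, the precision-weighted average.
Prior precision 1/σ₀² = 1/9; data precision n/σ² = 4/3.
θ̂ = ((1/9)·5 + (4/3)·4.375) / (1/9 + 4/3) = (115/18)/(13/9) = 115/26 ≈ 4.4231.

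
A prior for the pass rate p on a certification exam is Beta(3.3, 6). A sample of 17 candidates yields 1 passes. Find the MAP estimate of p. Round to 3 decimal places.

p̂_MAP = 0.136

Prior: Beta(3.3, 6).
Data: 1 success in 17 trials. The binomial likelihood contributes p(1−p)^16, so the posterior is Beta(3.3+1, 6+16) = Beta(4.3, 22).
For Beta(a, b) with a, b > 1 the mode is (a−1)/(a+b−2) = 3.3/24.3 ≈ 0.136.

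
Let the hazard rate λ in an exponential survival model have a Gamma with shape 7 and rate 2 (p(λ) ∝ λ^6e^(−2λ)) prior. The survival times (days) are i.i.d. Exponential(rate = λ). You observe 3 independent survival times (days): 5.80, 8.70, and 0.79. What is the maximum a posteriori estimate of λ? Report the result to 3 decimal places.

The Exponential(rate=λ) likelihood is ∝ λ^n e^(−λΣtᵢ). Here n = 3 and Σtᵢ = 5.80 + 8.70 + 0.79 = 15.29.
Posterior ∝ λ^6e^(−2λ) · λ^3e^(−15.29λ) = λ^9e^(−17.29λ), i.e. Gamma(10, 17.29).
Mode = (a−1)/b = 9/17.29 ≈ 0.521.

λ̂_MAP = 0.521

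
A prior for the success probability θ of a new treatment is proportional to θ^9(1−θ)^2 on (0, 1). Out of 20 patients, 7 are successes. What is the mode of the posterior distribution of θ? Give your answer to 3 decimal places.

The prior density ∝ θ^9(1−θ)^2 is the kernel of Beta(10, 3).
Data: 7 successes in 20 trials. The binomial likelihood contributes θ^7(1−θ)^13, so the posterior is Beta(10+7, 3+13) = Beta(17, 16).
For Beta(a, b) with a, b > 1 the mode is (a−1)/(a+b−2) = 16/31 ≈ 0.516.

θ̂_MAP = 0.516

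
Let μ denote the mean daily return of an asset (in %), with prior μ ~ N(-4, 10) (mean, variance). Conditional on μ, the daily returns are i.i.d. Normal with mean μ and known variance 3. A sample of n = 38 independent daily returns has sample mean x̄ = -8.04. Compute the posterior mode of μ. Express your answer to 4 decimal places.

μ̂_MAP = -8.0084

n = 38, x̄ = -8.04.
For a Normal prior and Normal likelihood with known variance, the posterior is Normal; its mode equals its mean, the precision-weighted average.
Prior precision 1/σ₀² = 1/10 = 0.1; data precision n/σ² = 38/3.
μ̂ = (0.1·(-4) + (38/3)·(-8.04)) / (0.1 + 38/3) = (-102.24)/(383/30) = -15336/1915 ≈ -8.0084.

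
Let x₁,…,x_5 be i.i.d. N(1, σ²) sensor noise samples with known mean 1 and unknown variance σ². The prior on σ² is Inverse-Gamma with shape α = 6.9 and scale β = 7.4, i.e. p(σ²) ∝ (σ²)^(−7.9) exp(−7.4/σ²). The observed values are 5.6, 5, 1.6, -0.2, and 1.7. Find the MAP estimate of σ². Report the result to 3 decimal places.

σ̂²_MAP = 2.608

Sum of squared deviations about the known mean: SS = (5.6−1)² + (5−1)² + (1.6−1)² + (-0.2−1)² + (1.7−1)² = 39.45.
The Normal likelihood contributes (σ²)^(−n/2) exp(−SS/(2σ²)), so the posterior is Inverse-Gamma(α + n/2, β + SS/2) = Inverse-Gamma(9.4, 27.125).
The mode of Inverse-Gamma(a, b) is b/(a+1) = 27.125/10.4 ≈ 2.608.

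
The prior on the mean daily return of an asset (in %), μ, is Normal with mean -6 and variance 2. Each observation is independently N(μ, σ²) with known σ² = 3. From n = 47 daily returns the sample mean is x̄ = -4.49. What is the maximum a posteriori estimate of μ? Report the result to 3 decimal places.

μ̂_MAP = -4.537

n = 47, x̄ = -4.49.
For a Normal prior and Normal likelihood with known variance, the posterior is Normal; its mode equals its mean, the precision-weighted average.
Prior precision 1/σ₀² = 1/2 = 0.5; data precision n/σ² = 47/3.
μ̂ = (0.5·(-6) + (47/3)·(-4.49)) / (0.5 + 47/3) = (-22003/300)/(97/6) = -22003/4850 ≈ -4.537.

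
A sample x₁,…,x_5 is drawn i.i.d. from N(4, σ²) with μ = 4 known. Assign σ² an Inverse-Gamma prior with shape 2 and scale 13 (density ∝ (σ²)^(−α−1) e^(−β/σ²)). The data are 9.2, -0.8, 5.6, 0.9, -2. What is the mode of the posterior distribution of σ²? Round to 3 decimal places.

σ̂²_MAP = 11.295

Sum of squared deviations about the known mean: SS = (9.2−4)² + (-0.8−4)² + (5.6−4)² + (0.9−4)² + (-2−4)² = 98.25.
The Normal likelihood contributes (σ²)^(−n/2) exp(−SS/(2σ²)), so the posterior is Inverse-Gamma(α + n/2, β + SS/2) = Inverse-Gamma(4.5, 62.125).
The mode of Inverse-Gamma(a, b) is b/(a+1) = 62.125/5.5 ≈ 11.295.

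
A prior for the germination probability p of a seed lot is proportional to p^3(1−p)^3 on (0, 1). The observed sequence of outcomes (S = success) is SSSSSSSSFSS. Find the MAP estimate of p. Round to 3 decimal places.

The prior density ∝ p^3(1−p)^3 is the kernel of Beta(4, 4).
Data: 10 successes in 11 trials (from the sequence). The binomial likelihood contributes p^10(1−p)^1, so the posterior is Beta(4+10, 4+1) = Beta(14, 5).
For Beta(a, b) with a, b > 1 the mode is (a−1)/(a+b−2) = 13/17 ≈ 0.765.

p̂_MAP = 0.765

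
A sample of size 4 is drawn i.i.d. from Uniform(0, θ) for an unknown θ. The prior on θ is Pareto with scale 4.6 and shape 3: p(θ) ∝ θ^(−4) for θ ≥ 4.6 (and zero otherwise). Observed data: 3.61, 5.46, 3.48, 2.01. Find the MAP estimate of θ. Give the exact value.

The Uniform(0, θ) likelihood is θ^(−n) for θ ≥ max(xᵢ), zero otherwise. Here max(xᵢ) = 5.46.
Posterior ∝ θ^(−4) · θ^(−4) = θ^(−8) on θ ≥ max(4.6, 5.46) = 5.46.
This density is strictly decreasing in θ, so the posterior mode lies at the lower boundary of the support.

θ̂_MAP = 5.46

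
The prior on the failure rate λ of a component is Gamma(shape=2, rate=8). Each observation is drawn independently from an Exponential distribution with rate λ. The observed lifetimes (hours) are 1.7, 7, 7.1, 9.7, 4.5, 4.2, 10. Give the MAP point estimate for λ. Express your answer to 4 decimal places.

The Exponential(rate=λ) likelihood is ∝ λ^n e^(−λΣtᵢ). Here n = 7 and Σtᵢ = 1.7 + 7 + 7.1 + 9.7 + 4.5 + 4.2 + 10 = 44.2.
Posterior ∝ λe^(−8λ) · λ^7e^(−44.2λ) = λ^8e^(−52.2λ), i.e. Gamma(9, 52.2).
Mode = (a−1)/b = 8/52.2 ≈ 0.1533.

λ̂_MAP = 0.1533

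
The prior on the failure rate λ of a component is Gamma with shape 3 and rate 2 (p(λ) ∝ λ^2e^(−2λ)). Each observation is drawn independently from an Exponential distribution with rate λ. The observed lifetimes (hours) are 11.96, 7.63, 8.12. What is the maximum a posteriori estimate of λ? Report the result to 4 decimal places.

The Exponential(rate=λ) likelihood is ∝ λ^n e^(−λΣtᵢ). Here n = 3 and Σtᵢ = 11.96 + 7.63 + 8.12 = 27.71.
Posterior ∝ λ^2e^(−2λ) · λ^3e^(−27.71λ) = λ^5e^(−29.71λ), i.e. Gamma(6, 29.71).
Mode = (a−1)/b = 5/29.71 ≈ 0.1683.

λ̂_MAP = 0.1683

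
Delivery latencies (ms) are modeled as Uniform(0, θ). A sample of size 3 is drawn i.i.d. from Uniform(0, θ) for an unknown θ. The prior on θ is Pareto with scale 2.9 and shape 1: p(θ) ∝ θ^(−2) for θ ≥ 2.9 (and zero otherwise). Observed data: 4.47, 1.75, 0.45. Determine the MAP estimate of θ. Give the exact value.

θ̂_MAP = 4.47

The Uniform(0, θ) likelihood is θ^(−n) for θ ≥ max(xᵢ), zero otherwise. Here max(xᵢ) = 4.47.
Posterior ∝ θ^(−2) · θ^(−3) = θ^(−5) on θ ≥ max(2.9, 4.47) = 4.47.
This density is strictly decreasing in θ, so the posterior mode lies at the lower boundary of the support.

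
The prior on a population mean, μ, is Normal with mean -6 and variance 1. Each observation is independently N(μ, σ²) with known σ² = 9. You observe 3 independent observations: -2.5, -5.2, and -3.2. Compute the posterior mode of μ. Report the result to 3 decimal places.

μ̂_MAP = -5.408

n = 3; x̄ = ((-2.5) + (-5.2) + (-3.2))/3 = -10.9/3 = -109/30 ≈ -3.6333.
For a Normal prior and Normal likelihood with known variance, the posterior is Normal; its mode equals its mean, the precision-weighted average.
Prior precision 1/σ₀² = 1/1 = 1; data precision n/σ² = 3/9 = 1/3.
μ̂ = (1·(-6) + (1/3)·(-109/30)) / (1 + 1/3) = (-649/90)/(4/3) = -649/120 ≈ -5.408.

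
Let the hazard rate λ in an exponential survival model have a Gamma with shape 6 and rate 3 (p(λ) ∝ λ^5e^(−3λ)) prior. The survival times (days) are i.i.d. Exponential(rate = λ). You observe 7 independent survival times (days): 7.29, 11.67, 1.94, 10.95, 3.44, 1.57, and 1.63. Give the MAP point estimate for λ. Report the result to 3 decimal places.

λ̂_MAP = 0.289

The Exponential(rate=λ) likelihood is ∝ λ^n e^(−λΣtᵢ). Here n = 7 and Σtᵢ = 7.29 + 11.67 + 1.94 + 10.95 + 3.44 + 1.57 + 1.63 = 38.49.
Posterior ∝ λ^5e^(−3λ) · λ^7e^(−38.49λ) = λ^12e^(−41.49λ), i.e. Gamma(13, 41.49).
Mode = (a−1)/b = 12/41.49 ≈ 0.289.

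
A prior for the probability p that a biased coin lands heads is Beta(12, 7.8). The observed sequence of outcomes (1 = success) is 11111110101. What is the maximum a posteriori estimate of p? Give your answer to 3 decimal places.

p̂_MAP = 0.694

Prior: Beta(12, 7.8).
Data: 9 successes in 11 trials (from the sequence). The binomial likelihood contributes p^9(1−p)^2, so the posterior is Beta(12+9, 7.8+2) = Beta(21, 9.8).
For Beta(a, b) with a, b > 1 the mode is (a−1)/(a+b−2) = 20/28.8 ≈ 0.694.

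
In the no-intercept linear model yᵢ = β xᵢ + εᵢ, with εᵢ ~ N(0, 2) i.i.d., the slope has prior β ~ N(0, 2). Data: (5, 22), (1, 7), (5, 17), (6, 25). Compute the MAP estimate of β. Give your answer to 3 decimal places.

β̂_MAP = 4.000

log p(β | y) = −Σ(yᵢ − βxᵢ)²/(2·2) − β²/(2·2) + const.
Setting the derivative to zero: Σxᵢ(yᵢ − βxᵢ)/2 − β/2 = 0, so β = Σxᵢyᵢ / (Σxᵢ² + σ²/τ²).
Σxᵢyᵢ = 5·22 + 1·7 + 5·17 + 6·25 = 352; Σxᵢ² = 87; σ²/τ² = 1.
β̂_MAP = 352 / (87 + 1) = 352/88 ≈ 4.000.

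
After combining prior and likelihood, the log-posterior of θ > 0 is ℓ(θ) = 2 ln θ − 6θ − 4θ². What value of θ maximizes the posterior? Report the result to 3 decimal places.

ℓ'(θ) = 2/θ − 6 − 8θ. Setting this to zero and multiplying by θ: 8θ² + 6θ − 2 = 0.
θ = (−6 + √(6² + 4·8·2)) / (2·8) = (−6 + √100) / 16 = (−6 + 10)/16 = 1/4.
ℓ''(θ) = −2/θ² − 8 < 0, confirming a maximum.

θ̂_MAP = 0.250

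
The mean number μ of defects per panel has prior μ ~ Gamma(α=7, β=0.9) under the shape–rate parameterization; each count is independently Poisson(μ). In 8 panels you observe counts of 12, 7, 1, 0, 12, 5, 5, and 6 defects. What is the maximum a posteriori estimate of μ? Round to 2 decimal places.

μ̂_MAP = 6.07

Σxᵢ = 12+7+1+0+12+5+5+6 = 48, with n = 8.
Posterior ∝ μ^6e^(−0.9μ) · μ^48e^(−8μ) = μ^54e^(−8.9μ), i.e. Gamma(shape=55, rate=8.9).
The mode of a Gamma(a, b) with a ≥ 1 (shape–rate) is (a−1)/b = 54/8.9 ≈ 6.07.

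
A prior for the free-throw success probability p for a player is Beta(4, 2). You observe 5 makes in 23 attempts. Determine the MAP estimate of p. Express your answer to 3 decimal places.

p̂_MAP = 0.296

Prior: Beta(4, 2).
Data: 5 successes in 23 trials. The binomial likelihood contributes p^5(1−p)^18, so the posterior is Beta(4+5, 2+18) = Beta(9, 20).
For Beta(a, b) with a, b > 1 the mode is (a−1)/(a+b−2) = 8/27 ≈ 0.296.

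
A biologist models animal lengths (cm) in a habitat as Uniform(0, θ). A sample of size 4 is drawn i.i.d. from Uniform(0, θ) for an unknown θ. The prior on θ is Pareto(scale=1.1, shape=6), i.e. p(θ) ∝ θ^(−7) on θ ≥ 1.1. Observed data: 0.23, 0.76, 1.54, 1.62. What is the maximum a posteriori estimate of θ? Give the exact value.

θ̂_MAP = 1.62

The Uniform(0, θ) likelihood is θ^(−n) for θ ≥ max(xᵢ), zero otherwise. Here max(xᵢ) = 1.62.
Posterior ∝ θ^(−7) · θ^(−4) = θ^(−11) on θ ≥ max(1.1, 1.62) = 1.62.
This density is strictly decreasing in θ, so the posterior mode lies at the lower boundary of the support.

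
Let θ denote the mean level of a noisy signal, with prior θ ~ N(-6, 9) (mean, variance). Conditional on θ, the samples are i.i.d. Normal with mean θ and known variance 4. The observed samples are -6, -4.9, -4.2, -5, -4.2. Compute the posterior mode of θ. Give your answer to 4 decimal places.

n = 5; x̄ = ((-6) + (-4.9) + (-4.2) + (-5) + (-4.2))/5 = -24.3/5 = -4.86.
For a Normal prior and Normal likelihood with known variance, the posterior is Normal; its mode equals its mean, the precision-weighted average.
Prior precision 1/σ₀² = 1/9; data precision n/σ² = 5/4 = 1.25.
θ̂ = ((1/9)·(-6) + 1.25·(-4.86)) / (1/9 + 1.25) = (-809/120)/(49/36) = -2427/490 ≈ -4.9531.

θ̂_MAP = -4.9531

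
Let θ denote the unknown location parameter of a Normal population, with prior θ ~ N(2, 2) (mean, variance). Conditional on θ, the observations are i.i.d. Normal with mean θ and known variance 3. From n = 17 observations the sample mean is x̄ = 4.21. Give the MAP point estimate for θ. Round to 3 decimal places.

n = 17, x̄ = 4.21.
For a Normal prior and Normal likelihood with known variance, the posterior is Normal; its mode equals its mean, the precision-weighted average.
Prior precision 1/σ₀² = 1/2 = 0.5; data precision n/σ² = 17/3.
θ̂ = (0.5·2 + (17/3)·4.21) / (0.5 + 17/3) = (7457/300)/(37/6) = 7457/1850 ≈ 4.031.

θ̂_MAP = 4.031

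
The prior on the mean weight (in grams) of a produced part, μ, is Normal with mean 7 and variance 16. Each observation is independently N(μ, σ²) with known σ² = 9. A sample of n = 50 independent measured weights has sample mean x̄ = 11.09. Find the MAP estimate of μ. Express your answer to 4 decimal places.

n = 50, x̄ = 11.09.
For a Normal prior and Normal likelihood with known variance, the posterior is Normal; its mode equals its mean, the precision-weighted average.
Prior precision 1/σ₀² = 1/16 = 0.0625; data precision n/σ² = 50/9.
μ̂ = (0.0625·7 + (50/9)·11.09) / (0.0625 + 50/9) = (8935/144)/(809/144) = 8935/809 ≈ 11.0445.

μ̂_MAP = 11.0445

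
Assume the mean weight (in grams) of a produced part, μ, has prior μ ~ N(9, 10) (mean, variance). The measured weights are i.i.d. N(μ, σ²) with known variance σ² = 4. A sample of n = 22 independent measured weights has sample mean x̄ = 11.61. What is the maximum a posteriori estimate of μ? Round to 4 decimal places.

μ̂_MAP = 11.5634

n = 22, x̄ = 11.61.
For a Normal prior and Normal likelihood with known variance, the posterior is Normal; its mode equals its mean, the precision-weighted average.
Prior precision 1/σ₀² = 1/10 = 0.1; data precision n/σ² = 22/4 = 5.5.
μ̂ = (0.1·9 + 5.5·11.61) / (0.1 + 5.5) = 64.755/5.6 = 12951/1120 ≈ 11.5634.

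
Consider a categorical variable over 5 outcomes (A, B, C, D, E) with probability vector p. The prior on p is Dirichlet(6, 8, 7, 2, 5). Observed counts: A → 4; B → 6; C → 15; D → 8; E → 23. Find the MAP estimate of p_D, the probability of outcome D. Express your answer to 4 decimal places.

The posterior is Dirichlet(αᵢ + nᵢ) = Dirichlet(10, 14, 22, 10, 28).
For a Dirichlet(a₁,…,a_K) with all aᵢ > 1, the mode has j-th component (aⱼ − 1)/(Σaᵢ − K).
Here Σaᵢ = 84 and K = 5, so p_D = (10 − 1)/(84 − 5) = 9/79 ≈ 0.1139.

MAP estimate of p_D = 0.1139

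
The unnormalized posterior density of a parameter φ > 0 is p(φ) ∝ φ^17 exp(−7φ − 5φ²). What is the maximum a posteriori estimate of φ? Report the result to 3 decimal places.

ℓ'(φ) = 17/φ − 7 − 10φ. Setting this to zero and multiplying by φ: 10φ² + 7φ − 17 = 0.
φ = (−7 + √(7² + 4·10·17)) / (2·10) = (−7 + √729) / 20 = (−7 + 27)/20 = 1.
ℓ''(φ) = −17/φ² − 10 < 0, confirming a maximum.

φ̂_MAP = 1.000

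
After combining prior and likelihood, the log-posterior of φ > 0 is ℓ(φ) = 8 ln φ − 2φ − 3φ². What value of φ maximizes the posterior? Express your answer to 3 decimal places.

φ̂_MAP = 1.000

ℓ'(φ) = 8/φ − 2 − 6φ. Setting this to zero and multiplying by φ: 6φ² + 2φ − 8 = 0.
φ = (−2 + √(2² + 4·6·8)) / (2·6) = (−2 + √196) / 12 = (−2 + 14)/12 = 1.
ℓ''(φ) = −8/φ² − 6 < 0, confirming a maximum.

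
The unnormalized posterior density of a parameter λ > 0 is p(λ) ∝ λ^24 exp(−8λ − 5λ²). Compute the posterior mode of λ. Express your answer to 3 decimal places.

λ̂_MAP = 1.200

ℓ'(λ) = 24/λ − 8 − 10λ. Setting this to zero and multiplying by λ: 10λ² + 8λ − 24 = 0.
λ = (−8 + √(8² + 4·10·24)) / (2·10) = (−8 + √1024) / 20 = (−8 + 32)/20 = 6/5.
ℓ''(λ) = −24/λ² − 10 < 0, confirming a maximum.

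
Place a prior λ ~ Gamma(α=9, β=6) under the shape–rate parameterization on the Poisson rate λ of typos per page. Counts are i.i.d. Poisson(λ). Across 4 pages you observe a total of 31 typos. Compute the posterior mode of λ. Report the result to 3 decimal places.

Σxᵢ = 31, n = 4.
Posterior ∝ λ^8e^(−6λ) · λ^31e^(−4λ) = λ^39e^(−10λ), i.e. Gamma(shape=40, rate=10).
The mode of a Gamma(a, b) with a ≥ 1 (shape–rate) is (a−1)/b = 39/10 ≈ 3.900.

λ̂_MAP = 3.900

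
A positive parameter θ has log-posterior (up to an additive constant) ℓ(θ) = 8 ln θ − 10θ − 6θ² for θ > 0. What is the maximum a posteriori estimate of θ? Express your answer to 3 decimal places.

θ̂_MAP = 0.500

ℓ'(θ) = 8/θ − 10 − 12θ. Setting this to zero and multiplying by θ: 12θ² + 10θ − 8 = 0.
θ = (−10 + √(10² + 4·12·8)) / (2·12) = (−10 + √484) / 24 = (−10 + 22)/24 = 1/2.
ℓ''(θ) = −8/θ² − 12 < 0, confirming a maximum.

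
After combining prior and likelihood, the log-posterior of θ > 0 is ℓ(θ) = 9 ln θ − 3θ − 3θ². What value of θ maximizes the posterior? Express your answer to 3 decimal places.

θ̂_MAP = 1.000

ℓ'(θ) = 9/θ − 3 − 6θ. Setting this to zero and multiplying by θ: 6θ² + 3θ − 9 = 0.
θ = (−3 + √(3² + 4·6·9)) / (2·6) = (−3 + √225) / 12 = (−3 + 15)/12 = 1.
ℓ''(θ) = −9/θ² − 6 < 0, confirming a maximum.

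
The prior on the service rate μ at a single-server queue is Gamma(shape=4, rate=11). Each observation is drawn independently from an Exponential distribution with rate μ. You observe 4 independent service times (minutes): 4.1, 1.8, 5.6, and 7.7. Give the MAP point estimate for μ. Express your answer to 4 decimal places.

μ̂_MAP = 0.2318

The Exponential(rate=μ) likelihood is ∝ μ^n e^(−μΣtᵢ). Here n = 4 and Σtᵢ = 4.1 + 1.8 + 5.6 + 7.7 = 19.2.
Posterior ∝ μ^3e^(−11μ) · μ^4e^(−19.2μ) = μ^7e^(−30.2μ), i.e. Gamma(8, 30.2).
Mode = (a−1)/b = 7/30.2 ≈ 0.2318.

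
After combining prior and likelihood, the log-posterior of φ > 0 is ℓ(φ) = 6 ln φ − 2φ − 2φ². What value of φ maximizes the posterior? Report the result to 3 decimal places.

φ̂_MAP = 1.000

ℓ'(φ) = 6/φ − 2 − 4φ. Setting this to zero and multiplying by φ: 4φ² + 2φ − 6 = 0.
φ = (−2 + √(2² + 4·4·6)) / (2·4) = (−2 + √100) / 8 = (−2 + 10)/8 = 1.
ℓ''(φ) = −6/φ² − 4 < 0, confirming a maximum.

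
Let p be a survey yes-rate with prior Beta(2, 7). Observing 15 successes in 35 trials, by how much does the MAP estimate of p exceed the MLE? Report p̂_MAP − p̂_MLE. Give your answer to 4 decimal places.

MAP − MLE = -0.0476

Posterior is Beta(17, 27); MAP = (17−1)/(44−2) = 16/42 ≈ 0.38095.
MLE ignores the prior: p̂_MLE = k/n = 15/35 ≈ 0.42857.
Difference = 16/42 − 15/35 = -1/21 ≈ -0.0476.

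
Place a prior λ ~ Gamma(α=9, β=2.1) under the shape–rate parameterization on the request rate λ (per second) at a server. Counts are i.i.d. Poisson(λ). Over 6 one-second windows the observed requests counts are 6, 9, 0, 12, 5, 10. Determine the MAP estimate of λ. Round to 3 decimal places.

Σxᵢ = 6+9+0+12+5+10 = 42, with n = 6.
Posterior ∝ λ^8e^(−2.1λ) · λ^42e^(−6λ) = λ^50e^(−8.1λ), i.e. Gamma(shape=51, rate=8.1).
The mode of a Gamma(a, b) with a ≥ 1 (shape–rate) is (a−1)/b = 50/8.1 ≈ 6.173.

λ̂_MAP = 6.173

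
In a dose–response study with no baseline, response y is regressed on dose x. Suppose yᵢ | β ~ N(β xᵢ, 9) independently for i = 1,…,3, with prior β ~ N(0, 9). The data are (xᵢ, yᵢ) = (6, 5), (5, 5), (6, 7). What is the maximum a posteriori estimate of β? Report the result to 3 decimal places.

log p(β | y) = −Σ(yᵢ − βxᵢ)²/(2·9) − β²/(2·9) + const.
Setting the derivative to zero: Σxᵢ(yᵢ − βxᵢ)/9 − β/9 = 0, so β = Σxᵢyᵢ / (Σxᵢ² + σ²/τ²).
Σxᵢyᵢ = 6·5 + 5·5 + 6·7 = 97; Σxᵢ² = 97; σ²/τ² = 1.
β̂_MAP = 97 / (97 + 1) = 97/98 ≈ 0.990.

β̂_MAP = 0.990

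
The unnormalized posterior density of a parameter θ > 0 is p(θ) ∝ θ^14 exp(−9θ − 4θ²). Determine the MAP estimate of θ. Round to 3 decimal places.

θ̂_MAP = 0.875

ℓ'(θ) = 14/θ − 9 − 8θ. Setting this to zero and multiplying by θ: 8θ² + 9θ − 14 = 0.
θ = (−9 + √(9² + 4·8·14)) / (2·8) = (−9 + √529) / 16 = (−9 + 23)/16 = 7/8.
ℓ''(θ) = −14/θ² − 8 < 0, confirming a maximum.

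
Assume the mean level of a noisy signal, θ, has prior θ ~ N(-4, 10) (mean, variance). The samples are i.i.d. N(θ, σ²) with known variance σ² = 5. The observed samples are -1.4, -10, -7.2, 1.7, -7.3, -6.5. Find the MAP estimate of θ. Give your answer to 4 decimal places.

θ̂_MAP = -5.0308

n = 6; x̄ = ((-1.4) + (-10) + (-7.2) + 1.7 + (-7.3) + (-6.5))/6 = -30.7/6 = -307/60 ≈ -5.1167.
For a Normal prior and Normal likelihood with known variance, the posterior is Normal; its mode equals its mean, the precision-weighted average.
Prior precision 1/σ₀² = 1/10 = 0.1; data precision n/σ² = 6/5 = 1.2.
θ̂ = (0.1·(-4) + 1.2·(-307/60)) / (0.1 + 1.2) = (-6.54)/1.3 = -327/65 ≈ -5.0308.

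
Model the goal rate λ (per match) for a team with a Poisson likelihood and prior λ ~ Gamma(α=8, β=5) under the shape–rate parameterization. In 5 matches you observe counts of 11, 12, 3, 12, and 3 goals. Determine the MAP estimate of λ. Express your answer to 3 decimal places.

Σxᵢ = 11+12+3+12+3 = 41, with n = 5.
Posterior ∝ λ^7e^(−5λ) · λ^41e^(−5λ) = λ^48e^(−10λ), i.e. Gamma(shape=49, rate=10).
The mode of a Gamma(a, b) with a ≥ 1 (shape–rate) is (a−1)/b = 48/10 ≈ 4.800.

λ̂_MAP = 4.800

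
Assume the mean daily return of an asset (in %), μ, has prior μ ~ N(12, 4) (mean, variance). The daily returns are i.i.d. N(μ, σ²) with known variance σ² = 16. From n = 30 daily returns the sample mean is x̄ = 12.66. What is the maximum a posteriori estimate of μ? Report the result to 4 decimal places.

μ̂_MAP = 12.5824

n = 30, x̄ = 12.66.
For a Normal prior and Normal likelihood with known variance, the posterior is Normal; its mode equals its mean, the precision-weighted average.
Prior precision 1/σ₀² = 1/4 = 0.25; data precision n/σ² = 30/16 = 1.875.
μ̂ = (0.25·12 + 1.875·12.66) / (0.25 + 1.875) = 26.7375/2.125 = 2139/170 ≈ 12.5824.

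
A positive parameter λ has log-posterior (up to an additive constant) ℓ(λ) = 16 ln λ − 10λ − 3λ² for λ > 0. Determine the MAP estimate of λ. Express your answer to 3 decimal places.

ℓ'(λ) = 16/λ − 10 − 6λ. Setting this to zero and multiplying by λ: 6λ² + 10λ − 16 = 0.
λ = (−10 + √(10² + 4·6·16)) / (2·6) = (−10 + √484) / 12 = (−10 + 22)/12 = 1.
ℓ''(λ) = −16/λ² − 6 < 0, confirming a maximum.

λ̂_MAP = 1.000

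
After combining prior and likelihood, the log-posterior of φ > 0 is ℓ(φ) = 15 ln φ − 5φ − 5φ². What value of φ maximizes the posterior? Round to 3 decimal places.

φ̂_MAP = 1.000

ℓ'(φ) = 15/φ − 5 − 10φ. Setting this to zero and multiplying by φ: 10φ² + 5φ − 15 = 0.
φ = (−5 + √(5² + 4·10·15)) / (2·10) = (−5 + √625) / 20 = (−5 + 25)/20 = 1.
ℓ''(φ) = −15/φ² − 10 < 0, confirming a maximum.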